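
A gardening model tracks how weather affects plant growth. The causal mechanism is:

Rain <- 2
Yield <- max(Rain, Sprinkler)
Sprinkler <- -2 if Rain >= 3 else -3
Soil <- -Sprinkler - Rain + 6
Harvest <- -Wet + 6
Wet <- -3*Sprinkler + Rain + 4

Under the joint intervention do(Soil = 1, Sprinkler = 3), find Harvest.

Setting Soil = 1, Sprinkler = 3 by intervention discards those variables' equations.
Wet = -3*Sprinkler + Rain + 4  [with Sprinkler=3, Rain=2]  = -3
Harvest = -Wet + 6  [with Wet=-3]  = 9

9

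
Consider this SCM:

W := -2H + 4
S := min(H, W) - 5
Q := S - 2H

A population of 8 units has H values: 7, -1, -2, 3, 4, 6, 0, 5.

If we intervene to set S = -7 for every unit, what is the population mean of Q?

-12.5

do(S=-7) breaks S's dependence on H. With S=-7 fixed, Q across the units is -21, -5, -3, -13, -15, -19, -7, -17, mean -12.5.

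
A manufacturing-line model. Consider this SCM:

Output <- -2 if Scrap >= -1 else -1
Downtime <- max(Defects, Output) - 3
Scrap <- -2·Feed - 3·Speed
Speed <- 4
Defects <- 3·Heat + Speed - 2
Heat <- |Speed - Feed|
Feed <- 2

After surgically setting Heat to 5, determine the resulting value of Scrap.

do(Heat=5) replaces the equation Heat <- |Speed - Feed| with the constant Heat = 5.
Scrap is not downstream of the intervention, so its value is determined by the original equations.
Scrap = -2·Feed - 3·Speed  [with Feed=2, Speed=4]  = -16

-16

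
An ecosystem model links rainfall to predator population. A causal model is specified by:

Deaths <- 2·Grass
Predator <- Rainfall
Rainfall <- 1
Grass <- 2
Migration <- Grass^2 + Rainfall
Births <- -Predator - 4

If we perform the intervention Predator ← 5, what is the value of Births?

The intervention breaks the incoming arrows to Predator: Predator <- Rainfall no longer applies, and Predator = 5.
Births = -Predator - 4  [with Predator=5]  = -9

-9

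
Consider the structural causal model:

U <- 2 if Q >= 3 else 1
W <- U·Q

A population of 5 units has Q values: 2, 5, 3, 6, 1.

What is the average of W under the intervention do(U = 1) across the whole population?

do(U=1) breaks U's dependence on Q. With U=1 fixed, W across the units is 2, 5, 3, 6, 1, mean 3.4.

3.4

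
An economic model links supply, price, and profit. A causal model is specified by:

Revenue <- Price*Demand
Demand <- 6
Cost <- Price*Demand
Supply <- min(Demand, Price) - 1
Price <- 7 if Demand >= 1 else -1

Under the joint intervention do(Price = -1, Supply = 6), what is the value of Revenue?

Under do(Price = -1, Supply = 6), each intervened variable's structural equation is replaced by its fixed value.
Revenue = Price*Demand  [with Price=-1, Demand=6]  = -6

-6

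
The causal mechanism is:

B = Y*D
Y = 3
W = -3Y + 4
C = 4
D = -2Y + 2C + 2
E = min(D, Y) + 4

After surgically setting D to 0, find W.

The intervention breaks the incoming arrows to D: D = -2Y + 2C + 2 no longer applies, and D = 0.
No directed path runs from D to W, so W keeps its natural value.
W = -3Y + 4  [with Y=3]  = -5

-5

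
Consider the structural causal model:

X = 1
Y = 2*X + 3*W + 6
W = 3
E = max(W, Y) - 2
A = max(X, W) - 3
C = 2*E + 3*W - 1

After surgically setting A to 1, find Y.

The intervention breaks the incoming arrows to A: A = max(X, W) - 3 no longer applies, and A = 1.
Y is not downstream of the intervention, so its value is determined by the original equations.
Y = 2*X + 3*W + 6  [with X=1, W=3]  = 17

17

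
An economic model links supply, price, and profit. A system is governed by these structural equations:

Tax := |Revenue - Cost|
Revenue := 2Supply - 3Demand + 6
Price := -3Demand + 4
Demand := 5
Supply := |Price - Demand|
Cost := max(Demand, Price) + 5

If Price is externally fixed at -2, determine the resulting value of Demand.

5

Under do(Price=-2), the mechanism Price := -3Demand + 4 is discarded; Price is fixed at -2.
Demand is not downstream of the intervention, so its value is determined by the original equations.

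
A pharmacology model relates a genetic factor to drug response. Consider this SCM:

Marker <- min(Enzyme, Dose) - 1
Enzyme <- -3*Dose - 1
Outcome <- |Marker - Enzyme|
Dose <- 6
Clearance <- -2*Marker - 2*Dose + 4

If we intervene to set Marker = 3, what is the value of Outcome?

22

do(Marker=3) replaces the equation Marker <- min(Enzyme, Dose) - 1 with the constant Marker = 3.
Enzyme = -3*Dose - 1  [with Dose=6]  = -19
Outcome = |Marker - Enzyme|  [with Marker=3, Enzyme=-19]  = 22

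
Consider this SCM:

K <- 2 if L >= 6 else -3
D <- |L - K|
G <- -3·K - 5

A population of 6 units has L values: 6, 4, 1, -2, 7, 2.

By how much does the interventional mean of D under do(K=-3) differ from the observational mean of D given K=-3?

1.75

Under do(K=-3), K's equation is replaced by K=-3 for every unit. Per-unit D: 9, 7, 4, 1, 10, 5. Mean = 6.
E[D|K=-3] averages over only the 4 units with K=-3 (L = 4, 1, -2, 2): D = 7, 4, 1, 5, mean 4.25.
Difference = 6 − 4.25 = 1.75.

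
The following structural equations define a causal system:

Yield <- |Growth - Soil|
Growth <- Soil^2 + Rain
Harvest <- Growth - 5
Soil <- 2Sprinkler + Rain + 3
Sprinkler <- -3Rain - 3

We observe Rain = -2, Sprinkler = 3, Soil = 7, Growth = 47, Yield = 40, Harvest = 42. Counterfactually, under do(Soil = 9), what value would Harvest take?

74

The intervention breaks the incoming arrows to Soil: Soil <- 2Sprinkler + Rain + 3 no longer applies, and Soil = 9.
Growth = Soil^2 + Rain  [with Soil=9, Rain=-2]  = 79
Harvest = Growth - 5  [with Growth=79]  = 74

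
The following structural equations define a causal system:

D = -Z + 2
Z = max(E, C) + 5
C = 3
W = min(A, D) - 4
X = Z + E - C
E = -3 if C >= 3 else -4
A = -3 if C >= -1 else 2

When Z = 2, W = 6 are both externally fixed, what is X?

-4

The joint intervention fixes Z = 2, W = 6, removing each variable's own equation.
E = -3 if C >= 3 else -4  [with C=3]  = -3
X = Z + E - C  [with Z=2, E=-3, C=3]  = -4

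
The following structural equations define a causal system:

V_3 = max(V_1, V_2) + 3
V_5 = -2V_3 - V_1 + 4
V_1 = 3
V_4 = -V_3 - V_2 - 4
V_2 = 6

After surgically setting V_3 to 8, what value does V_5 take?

do(V_3=8) replaces the equation V_3 = max(V_1, V_2) + 3 with the constant V_3 = 8.
V_5 = -2V_3 - V_1 + 4  [with V_3=8, V_1=3]  = -15

-15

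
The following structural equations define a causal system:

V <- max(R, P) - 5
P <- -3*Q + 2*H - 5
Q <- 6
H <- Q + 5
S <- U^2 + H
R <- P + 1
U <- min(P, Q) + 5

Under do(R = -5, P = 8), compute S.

132

Under do(R = -5, P = 8), each intervened variable's structural equation is replaced by its fixed value.
H = Q + 5  [with Q=6]  = 11
U = min(P, Q) + 5  [with P=8, Q=6]  = 11
S = U^2 + H  [with U=11, H=11]  = 132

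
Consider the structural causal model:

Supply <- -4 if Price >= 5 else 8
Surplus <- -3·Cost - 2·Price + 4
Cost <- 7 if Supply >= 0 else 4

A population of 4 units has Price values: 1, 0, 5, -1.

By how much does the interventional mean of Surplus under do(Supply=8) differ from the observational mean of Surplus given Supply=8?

-2.5

do(Supply=8) breaks Supply's dependence on Price. With Supply=8 fixed, Surplus across the units is -19, -17, -27, -15, mean -19.5.
Conditioning on Supply=8 selects the 3 unit(s) with Price ∈ {1, 0, -1}. Their Surplus values: -19, -17, -15. Mean = -17.
Difference = -19.5 − (-17) = -2.5.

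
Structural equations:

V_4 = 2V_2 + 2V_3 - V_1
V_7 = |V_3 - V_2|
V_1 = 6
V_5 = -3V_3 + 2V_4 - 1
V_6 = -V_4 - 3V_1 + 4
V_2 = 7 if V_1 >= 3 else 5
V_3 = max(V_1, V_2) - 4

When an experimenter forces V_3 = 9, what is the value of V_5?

24

do(V_3=9) replaces the equation V_3 = max(V_1, V_2) - 4 with the constant V_3 = 9.
V_2 = 7 if V_1 >= 3 else 5  [with V_1=6]  = 7
V_4 = 2V_2 + 2V_3 - V_1  [with V_2=7, V_3=9, V_1=6]  = 26
V_5 = -3V_3 + 2V_4 - 1  [with V_3=9, V_4=26]  = 24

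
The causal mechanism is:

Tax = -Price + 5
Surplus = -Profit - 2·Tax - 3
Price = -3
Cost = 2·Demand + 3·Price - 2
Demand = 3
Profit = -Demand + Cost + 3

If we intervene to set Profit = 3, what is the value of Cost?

-5

do(Profit=3) replaces the equation Profit = -Demand + Cost + 3 with the constant Profit = 3.
Cost is not downstream of the intervention, so its value is determined by the original equations.
Cost = 2·Demand + 3·Price - 2  [with Demand=3, Price=-3]  = -5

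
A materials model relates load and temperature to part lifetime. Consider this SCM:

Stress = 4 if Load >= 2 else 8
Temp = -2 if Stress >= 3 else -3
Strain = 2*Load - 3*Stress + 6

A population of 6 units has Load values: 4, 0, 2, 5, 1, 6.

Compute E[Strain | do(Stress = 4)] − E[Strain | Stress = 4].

-2.5

The intervention sets Stress=4 in all 6 units regardless of Load. Recomputing Strain per unit gives 2, -6, -2, 4, -4, 6; average 0.
E[Strain|Stress=4] averages over only the 4 units with Stress=4 (Load = 4, 2, 5, 6): Strain = 2, -2, 4, 6, mean 2.5.
Difference = 0 − 2.5 = -2.5.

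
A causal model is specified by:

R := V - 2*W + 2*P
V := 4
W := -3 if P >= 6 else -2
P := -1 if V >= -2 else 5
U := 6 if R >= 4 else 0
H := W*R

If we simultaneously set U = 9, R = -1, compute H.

2

Setting U = 9, R = -1 by intervention discards those variables' equations.
P = -1 if V >= -2 else 5  [with V=4]  = -1
W = -3 if P >= 6 else -2  [with P=-1]  = -2
H = W*R  [with W=-2, R=-1]  = 2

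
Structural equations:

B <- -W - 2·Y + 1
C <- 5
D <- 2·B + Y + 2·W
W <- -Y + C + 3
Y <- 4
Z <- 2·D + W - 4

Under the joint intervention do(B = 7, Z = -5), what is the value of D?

26

Setting B = 7, Z = -5 by intervention discards those variables' equations.
W = -Y + C + 3  [with Y=4, C=5]  = 4
D = 2·B + Y + 2·W  [with B=7, Y=4, W=4]  = 26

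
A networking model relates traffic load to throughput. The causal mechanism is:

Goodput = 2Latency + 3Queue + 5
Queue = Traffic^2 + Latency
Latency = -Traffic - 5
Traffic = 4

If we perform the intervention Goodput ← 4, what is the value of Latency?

-9

The intervention breaks the incoming arrows to Goodput: Goodput = 2Latency + 3Queue + 5 no longer applies, and Goodput = 4.
Since Latency is not a descendant of the intervened variable, it is unaffected.
Latency = -Traffic - 5  [with Traffic=4]  = -9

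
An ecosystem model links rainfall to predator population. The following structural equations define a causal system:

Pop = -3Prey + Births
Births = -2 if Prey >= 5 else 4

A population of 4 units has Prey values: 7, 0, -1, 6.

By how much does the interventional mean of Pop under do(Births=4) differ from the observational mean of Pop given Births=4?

-10.5

Under do(Births=4), Births's equation is replaced by Births=4 for every unit. Per-unit Pop: -17, 4, 7, -14. Mean = -5.
Conditioning on Births=4 selects the 2 unit(s) with Prey ∈ {0, -1}. Their Pop values: 4, 7. Mean = 5.5.
Difference = -5 − 5.5 = -10.5.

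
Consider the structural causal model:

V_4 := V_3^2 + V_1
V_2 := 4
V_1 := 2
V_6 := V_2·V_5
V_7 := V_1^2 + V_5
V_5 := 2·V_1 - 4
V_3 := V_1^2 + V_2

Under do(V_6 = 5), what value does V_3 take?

do(V_6=5) replaces the equation V_6 := V_2·V_5 with the constant V_6 = 5.
V_3 is not downstream of the intervention, so its value is determined by the original equations.
V_3 = V_1^2 + V_2  [with V_1=2, V_2=4]  = 8

8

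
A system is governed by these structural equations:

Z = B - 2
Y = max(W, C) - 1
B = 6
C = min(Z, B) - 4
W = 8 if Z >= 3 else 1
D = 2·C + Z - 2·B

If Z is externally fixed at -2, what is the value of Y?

0

Under do(Z=-2), the mechanism Z = B - 2 is discarded; Z is fixed at -2.
C = min(Z, B) - 4  [with Z=-2, B=6]  = -6
W = 8 if Z >= 3 else 1  [with Z=-2]  = 1
Y = max(W, C) - 1  [with W=1, C=-6]  = 0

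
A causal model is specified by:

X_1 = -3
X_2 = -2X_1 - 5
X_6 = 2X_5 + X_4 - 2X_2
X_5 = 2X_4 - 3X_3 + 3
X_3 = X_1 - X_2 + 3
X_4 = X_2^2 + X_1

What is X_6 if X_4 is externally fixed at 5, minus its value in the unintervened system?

35

Under do(X_4=5), the mechanism X_4 = X_2^2 + X_1 is discarded; X_4 is fixed at 5.
X_2 = -2X_1 - 5  [with X_1=-3]  = 1
X_3 = X_1 - X_2 + 3  [with X_1=-3, X_2=1]  = -1
X_5 = 2X_4 - 3X_3 + 3  [with X_4=5, X_3=-1]  = 16
X_6 = 2X_5 + X_4 - 2X_2  [with X_5=16, X_4=5, X_2=1]  = 35
Without intervention: X_2 = -2X_1 - 5  [with X_1=-3]  = 1; X_3 = X_1 - X_2 + 3  [with X_1=-3, X_2=1]  = -1; X_4 = X_2^2 + X_1  [with X_2=1, X_1=-3]  = -2; X_5 = 2X_4 - 3X_3 + 3  [with X_4=-2, X_3=-1]  = 2; X_6 = 2X_5 + X_4 - 2X_2  [with X_5=2, X_4=-2, X_2=1]  = 0.
Change = 35 − 0 = 35.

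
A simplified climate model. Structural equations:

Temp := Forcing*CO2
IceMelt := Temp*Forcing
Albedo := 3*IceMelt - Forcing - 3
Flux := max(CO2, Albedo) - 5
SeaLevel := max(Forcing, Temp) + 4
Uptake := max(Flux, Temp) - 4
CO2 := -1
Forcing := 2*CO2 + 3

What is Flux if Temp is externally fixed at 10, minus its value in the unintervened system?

The intervention breaks the incoming arrows to Temp: Temp := Forcing*CO2 no longer applies, and Temp = 10.
Forcing = 2*CO2 + 3  [with CO2=-1]  = 1
IceMelt = Temp*Forcing  [with Temp=10, Forcing=1]  = 10
Albedo = 3*IceMelt - Forcing - 3  [with IceMelt=10, Forcing=1]  = 26
Flux = max(CO2, Albedo) - 5  [with CO2=-1, Albedo=26]  = 21
Without intervention: Forcing = 2*CO2 + 3  [with CO2=-1]  = 1; Temp = Forcing*CO2  [with Forcing=1, CO2=-1]  = -1; IceMelt = Temp*Forcing  [with Temp=-1, Forcing=1]  = -1; Albedo = 3*IceMelt - Forcing - 3  [with IceMelt=-1, Forcing=1]  = -7; Flux = max(CO2, Albedo) - 5  [with CO2=-1, Albedo=-7]  = -6.
Change = 21 − (-6) = 27.

27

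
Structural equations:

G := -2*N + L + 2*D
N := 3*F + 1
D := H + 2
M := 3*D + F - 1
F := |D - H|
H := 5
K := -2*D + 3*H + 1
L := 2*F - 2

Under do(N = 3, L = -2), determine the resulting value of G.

6

Under do(N = 3, L = -2), each intervened variable's structural equation is replaced by its fixed value.
D = H + 2  [with H=5]  = 7
G = -2*N + L + 2*D  [with N=3, L=-2, D=7]  = 6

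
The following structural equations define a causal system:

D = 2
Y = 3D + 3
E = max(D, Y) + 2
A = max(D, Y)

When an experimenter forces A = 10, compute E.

11

Under do(A=10), the mechanism A = max(D, Y) is discarded; A is fixed at 10.
Since E is not a descendant of the intervened variable, it is unaffected.
Y = 3D + 3  [with D=2]  = 9
E = max(D, Y) + 2  [with D=2, Y=9]  = 11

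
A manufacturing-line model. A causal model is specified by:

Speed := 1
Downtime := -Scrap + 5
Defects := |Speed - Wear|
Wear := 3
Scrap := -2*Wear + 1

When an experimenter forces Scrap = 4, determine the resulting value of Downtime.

Intervening sets Scrap = 4 and removes its equation (Scrap := -2*Wear + 1).
Downtime = -Scrap + 5  [with Scrap=4]  = 1

1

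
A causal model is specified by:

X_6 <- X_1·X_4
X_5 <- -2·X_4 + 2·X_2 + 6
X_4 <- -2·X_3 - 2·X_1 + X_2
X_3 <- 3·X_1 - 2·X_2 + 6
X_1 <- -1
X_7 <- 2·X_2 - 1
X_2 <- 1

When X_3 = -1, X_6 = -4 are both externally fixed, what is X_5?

The joint intervention fixes X_3 = -1, X_6 = -4, removing each variable's own equation.
X_4 = -2·X_3 - 2·X_1 + X_2  [with X_3=-1, X_1=-1, X_2=1]  = 5
X_5 = -2·X_4 + 2·X_2 + 6  [with X_4=5, X_2=1]  = -2

-2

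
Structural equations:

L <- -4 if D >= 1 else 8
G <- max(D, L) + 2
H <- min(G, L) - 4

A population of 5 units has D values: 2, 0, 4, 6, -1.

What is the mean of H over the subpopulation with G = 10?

Conditioning on G=10 selects the 2 unit(s) with D ∈ {0, -1}. Their H values: 4, 4. Mean = 4.

4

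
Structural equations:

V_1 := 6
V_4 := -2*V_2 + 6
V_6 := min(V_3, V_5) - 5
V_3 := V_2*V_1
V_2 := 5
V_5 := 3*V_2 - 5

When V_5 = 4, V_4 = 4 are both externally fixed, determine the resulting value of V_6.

-1

Setting V_5 = 4, V_4 = 4 by intervention discards those variables' equations.
V_3 = V_2*V_1  [with V_2=5, V_1=6]  = 30
V_6 = min(V_3, V_5) - 5  [with V_3=30, V_5=4]  = -1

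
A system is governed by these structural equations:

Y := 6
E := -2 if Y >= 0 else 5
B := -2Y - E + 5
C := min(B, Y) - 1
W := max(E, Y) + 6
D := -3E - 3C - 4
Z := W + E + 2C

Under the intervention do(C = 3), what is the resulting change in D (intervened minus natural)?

-27

Under do(C=3), the mechanism C := min(B, Y) - 1 is discarded; C is fixed at 3.
E = -2 if Y >= 0 else 5  [with Y=6]  = -2
D = -3E - 3C - 4  [with E=-2, C=3]  = -7
Without intervention: E = -2 if Y >= 0 else 5  [with Y=6]  = -2; B = -2Y - E + 5  [with Y=6, E=-2]  = -5; C = min(B, Y) - 1  [with B=-5, Y=6]  = -6; D = -3E - 3C - 4  [with E=-2, C=-6]  = 20.
Change = -7 − 20 = -27.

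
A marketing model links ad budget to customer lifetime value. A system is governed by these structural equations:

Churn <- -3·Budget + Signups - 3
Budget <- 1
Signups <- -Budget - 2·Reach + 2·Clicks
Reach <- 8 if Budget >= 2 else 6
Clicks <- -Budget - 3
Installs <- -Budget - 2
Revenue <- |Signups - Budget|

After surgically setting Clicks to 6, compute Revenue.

2

The intervention breaks the incoming arrows to Clicks: Clicks <- -Budget - 3 no longer applies, and Clicks = 6.
Reach = 8 if Budget >= 2 else 6  [with Budget=1]  = 6
Signups = -Budget - 2·Reach + 2·Clicks  [with Budget=1, Reach=6, Clicks=6]  = -1
Revenue = |Signups - Budget|  [with Signups=-1, Budget=1]  = 2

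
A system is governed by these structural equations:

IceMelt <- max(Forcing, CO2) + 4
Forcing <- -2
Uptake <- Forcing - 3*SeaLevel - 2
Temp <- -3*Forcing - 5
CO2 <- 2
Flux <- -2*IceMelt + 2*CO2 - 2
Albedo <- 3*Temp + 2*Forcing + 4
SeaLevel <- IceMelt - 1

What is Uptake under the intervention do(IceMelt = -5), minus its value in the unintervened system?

do(IceMelt=-5) replaces the equation IceMelt <- max(Forcing, CO2) + 4 with the constant IceMelt = -5.
SeaLevel = IceMelt - 1  [with IceMelt=-5]  = -6
Uptake = Forcing - 3*SeaLevel - 2  [with Forcing=-2, SeaLevel=-6]  = 14
Without intervention: IceMelt = max(Forcing, CO2) + 4  [with Forcing=-2, CO2=2]  = 6; SeaLevel = IceMelt - 1  [with IceMelt=6]  = 5; Uptake = Forcing - 3*SeaLevel - 2  [with Forcing=-2, SeaLevel=5]  = -19.
Change = 14 − (-19) = 33.

33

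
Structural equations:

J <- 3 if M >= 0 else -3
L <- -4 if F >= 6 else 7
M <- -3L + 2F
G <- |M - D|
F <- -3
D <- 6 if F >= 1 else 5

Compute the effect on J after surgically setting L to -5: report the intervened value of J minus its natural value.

do(L=-5) replaces the equation L <- -4 if F >= 6 else 7 with the constant L = -5.
M = -3L + 2F  [with L=-5, F=-3]  = 9
J = 3 if M >= 0 else -3  [with M=9]  = 3
Without intervention: L = -4 if F >= 6 else 7  [with F=-3]  = 7; M = -3L + 2F  [with L=7, F=-3]  = -27; J = 3 if M >= 0 else -3  [with M=-27]  = -3.
Change = 3 − (-3) = 6.

6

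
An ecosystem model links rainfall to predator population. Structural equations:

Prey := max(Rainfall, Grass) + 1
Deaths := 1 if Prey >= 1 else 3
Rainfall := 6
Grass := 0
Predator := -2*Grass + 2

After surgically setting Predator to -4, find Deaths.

Intervening sets Predator = -4 and removes its equation (Predator := -2*Grass + 2).
No directed path runs from Predator to Deaths, so Deaths keeps its natural value.
Prey = max(Rainfall, Grass) + 1  [with Rainfall=6, Grass=0]  = 7
Deaths = 1 if Prey >= 1 else 3  [with Prey=7]  = 1

1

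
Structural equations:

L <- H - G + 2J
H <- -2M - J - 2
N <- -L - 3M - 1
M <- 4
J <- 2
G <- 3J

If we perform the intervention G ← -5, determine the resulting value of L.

-3

do(G=-5) replaces the equation G <- 3J with the constant G = -5.
H = -2M - J - 2  [with M=4, J=2]  = -12
L = H - G + 2J  [with H=-12, G=-5, J=2]  = -3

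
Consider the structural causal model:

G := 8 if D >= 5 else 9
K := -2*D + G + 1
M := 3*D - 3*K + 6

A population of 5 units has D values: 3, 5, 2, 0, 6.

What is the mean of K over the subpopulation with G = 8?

-2

E[K|G=8] averages over only the 2 units with G=8 (D = 5, 6): K = -1, -3, mean -2.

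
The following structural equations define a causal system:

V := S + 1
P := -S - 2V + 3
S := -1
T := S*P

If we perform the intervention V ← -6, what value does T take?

-16

Under do(V=-6), the mechanism V := S + 1 is discarded; V is fixed at -6.
P = -S - 2V + 3  [with S=-1, V=-6]  = 16
T = S*P  [with S=-1, P=16]  = -16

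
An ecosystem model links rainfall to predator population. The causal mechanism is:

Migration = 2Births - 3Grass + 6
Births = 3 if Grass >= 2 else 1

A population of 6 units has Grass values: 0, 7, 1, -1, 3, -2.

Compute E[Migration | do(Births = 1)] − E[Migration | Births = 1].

do(Births=1) breaks Births's dependence on Grass. With Births=1 fixed, Migration across the units is 8, -13, 5, 11, -1, 14, mean 4.
Observing Births=1 restricts to units where Births's equation naturally yields 1: Grass ∈ {0, 1, -1, -2}. In that subpopulation Migration = 8, 5, 11, 14, mean 9.5.
Difference = 4 − 9.5 = -5.5.

-5.5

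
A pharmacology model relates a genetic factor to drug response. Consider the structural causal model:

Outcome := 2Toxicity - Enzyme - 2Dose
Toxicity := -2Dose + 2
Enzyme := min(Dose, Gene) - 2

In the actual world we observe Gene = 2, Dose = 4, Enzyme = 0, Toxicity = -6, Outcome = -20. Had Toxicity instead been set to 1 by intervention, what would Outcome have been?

-6

Intervening sets Toxicity = 1 and removes its equation (Toxicity := -2Dose + 2).
Enzyme = min(Dose, Gene) - 2  [with Dose=4, Gene=2]  = 0
Outcome = 2Toxicity - Enzyme - 2Dose  [with Toxicity=1, Enzyme=0, Dose=4]  = -6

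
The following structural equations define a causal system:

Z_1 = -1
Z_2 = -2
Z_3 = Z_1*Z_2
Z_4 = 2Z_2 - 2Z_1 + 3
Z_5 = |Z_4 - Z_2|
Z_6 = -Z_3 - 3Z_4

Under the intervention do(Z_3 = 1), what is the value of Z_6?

-4

The intervention breaks the incoming arrows to Z_3: Z_3 = Z_1*Z_2 no longer applies, and Z_3 = 1.
Z_4 = 2Z_2 - 2Z_1 + 3  [with Z_2=-2, Z_1=-1]  = 1
Z_6 = -Z_3 - 3Z_4  [with Z_3=1, Z_4=1]  = -4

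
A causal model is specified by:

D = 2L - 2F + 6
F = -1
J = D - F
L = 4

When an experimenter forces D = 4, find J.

The intervention breaks the incoming arrows to D: D = 2L - 2F + 6 no longer applies, and D = 4.
J = D - F  [with D=4, F=-1]  = 5

5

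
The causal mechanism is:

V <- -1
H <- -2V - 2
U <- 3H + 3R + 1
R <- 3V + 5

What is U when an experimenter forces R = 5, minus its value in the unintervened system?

Under do(R=5), the mechanism R <- 3V + 5 is discarded; R is fixed at 5.
H = -2V - 2  [with V=-1]  = 0
U = 3H + 3R + 1  [with H=0, R=5]  = 16
Without intervention: R = 3V + 5  [with V=-1]  = 2; H = -2V - 2  [with V=-1]  = 0; U = 3H + 3R + 1  [with H=0, R=2]  = 7.
Change = 16 − 7 = 9.

9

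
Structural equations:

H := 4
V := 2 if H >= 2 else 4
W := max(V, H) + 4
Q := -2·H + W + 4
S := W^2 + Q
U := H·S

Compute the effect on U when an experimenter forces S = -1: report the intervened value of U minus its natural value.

The intervention breaks the incoming arrows to S: S := W^2 + Q no longer applies, and S = -1.
U = H·S  [with H=4, S=-1]  = -4
Without intervention: V = 2 if H >= 2 else 4  [with H=4]  = 2; W = max(V, H) + 4  [with V=2, H=4]  = 8; Q = -2·H + W + 4  [with H=4, W=8]  = 4; S = W^2 + Q  [with W=8, Q=4]  = 68; U = H·S  [with H=4, S=68]  = 272.
Change = -4 − 272 = -276.

-276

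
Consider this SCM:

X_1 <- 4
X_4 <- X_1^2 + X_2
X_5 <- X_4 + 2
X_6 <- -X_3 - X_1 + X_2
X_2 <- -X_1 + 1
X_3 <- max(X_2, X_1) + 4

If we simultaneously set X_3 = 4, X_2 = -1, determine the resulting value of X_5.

17

Setting X_3 = 4, X_2 = -1 by intervention discards those variables' equations.
X_4 = X_1^2 + X_2  [with X_1=4, X_2=-1]  = 15
X_5 = X_4 + 2  [with X_4=15]  = 17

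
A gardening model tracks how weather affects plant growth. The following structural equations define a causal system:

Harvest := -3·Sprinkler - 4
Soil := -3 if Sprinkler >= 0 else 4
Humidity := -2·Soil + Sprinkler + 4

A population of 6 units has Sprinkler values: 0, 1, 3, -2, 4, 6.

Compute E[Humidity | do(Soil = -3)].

12

Under do(Soil=-3), Soil's equation is replaced by Soil=-3 for every unit. Per-unit Humidity: 10, 11, 13, 8, 14, 16. Mean = 12.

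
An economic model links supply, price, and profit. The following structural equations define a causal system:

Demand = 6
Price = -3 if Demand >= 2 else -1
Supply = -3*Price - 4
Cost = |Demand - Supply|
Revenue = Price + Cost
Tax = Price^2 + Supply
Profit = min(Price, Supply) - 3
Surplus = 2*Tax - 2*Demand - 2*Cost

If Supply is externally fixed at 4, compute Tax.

13

The intervention breaks the incoming arrows to Supply: Supply = -3*Price - 4 no longer applies, and Supply = 4.
Price = -3 if Demand >= 2 else -1  [with Demand=6]  = -3
Tax = Price^2 + Supply  [with Price=-3, Supply=4]  = 13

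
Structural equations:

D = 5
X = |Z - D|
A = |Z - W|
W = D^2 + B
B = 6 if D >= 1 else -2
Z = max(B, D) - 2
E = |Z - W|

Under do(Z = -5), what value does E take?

do(Z=-5) replaces the equation Z = max(B, D) - 2 with the constant Z = -5.
B = 6 if D >= 1 else -2  [with D=5]  = 6
W = D^2 + B  [with D=5, B=6]  = 31
E = |Z - W|  [with Z=-5, W=31]  = 36

36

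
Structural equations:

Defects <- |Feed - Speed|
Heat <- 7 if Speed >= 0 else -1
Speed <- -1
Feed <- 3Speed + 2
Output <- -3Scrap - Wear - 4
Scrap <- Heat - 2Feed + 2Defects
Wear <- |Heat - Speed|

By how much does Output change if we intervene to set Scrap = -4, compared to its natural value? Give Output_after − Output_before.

15

Intervening sets Scrap = -4 and removes its equation (Scrap <- Heat - 2Feed + 2Defects).
Heat = 7 if Speed >= 0 else -1  [with Speed=-1]  = -1
Wear = |Heat - Speed|  [with Heat=-1, Speed=-1]  = 0
Output = -3Scrap - Wear - 4  [with Scrap=-4, Wear=0]  = 8
Without intervention: Feed = 3Speed + 2  [with Speed=-1]  = -1; Heat = 7 if Speed >= 0 else -1  [with Speed=-1]  = -1; Wear = |Heat - Speed|  [with Heat=-1, Speed=-1]  = 0; Defects = |Feed - Speed|  [with Feed=-1, Speed=-1]  = 0; Scrap = Heat - 2Feed + 2Defects  [with Heat=-1, Feed=-1, Defects=0]  = 1; Output = -3Scrap - Wear - 4  [with Scrap=1, Wear=0]  = -7.
Change = 8 − (-7) = 15.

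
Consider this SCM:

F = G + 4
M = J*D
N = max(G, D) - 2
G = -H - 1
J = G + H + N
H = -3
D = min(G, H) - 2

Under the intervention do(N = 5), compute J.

4

Intervening sets N = 5 and removes its equation (N = max(G, D) - 2).
G = -H - 1  [with H=-3]  = 2
J = G + H + N  [with G=2, H=-3, N=5]  = 4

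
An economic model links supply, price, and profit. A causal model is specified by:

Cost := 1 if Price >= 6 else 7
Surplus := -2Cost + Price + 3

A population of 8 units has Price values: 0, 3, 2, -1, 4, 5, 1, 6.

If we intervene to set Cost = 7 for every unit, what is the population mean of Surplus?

The intervention sets Cost=7 in all 8 units regardless of Price. Recomputing Surplus per unit gives -11, -8, -9, -12, -7, -6, -10, -5; average -8.5.

-8.5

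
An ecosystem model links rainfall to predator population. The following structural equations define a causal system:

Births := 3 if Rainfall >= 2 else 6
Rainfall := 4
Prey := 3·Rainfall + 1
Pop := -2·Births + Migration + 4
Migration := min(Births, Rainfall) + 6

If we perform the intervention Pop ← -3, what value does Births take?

3

do(Pop=-3) replaces the equation Pop := -2·Births + Migration + 4 with the constant Pop = -3.
Births is not downstream of the intervention, so its value is determined by the original equations.
Births = 3 if Rainfall >= 2 else 6  [with Rainfall=4]  = 3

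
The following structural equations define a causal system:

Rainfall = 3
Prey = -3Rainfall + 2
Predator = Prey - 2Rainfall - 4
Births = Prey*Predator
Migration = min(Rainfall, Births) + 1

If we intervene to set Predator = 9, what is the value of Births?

The intervention breaks the incoming arrows to Predator: Predator = Prey - 2Rainfall - 4 no longer applies, and Predator = 9.
Prey = -3Rainfall + 2  [with Rainfall=3]  = -7
Births = Prey*Predator  [with Prey=-7, Predator=9]  = -63

-63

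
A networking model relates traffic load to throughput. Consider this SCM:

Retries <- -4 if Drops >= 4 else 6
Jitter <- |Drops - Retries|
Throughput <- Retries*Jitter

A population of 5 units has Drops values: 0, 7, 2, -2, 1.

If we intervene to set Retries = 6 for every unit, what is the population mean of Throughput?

28.8

The intervention sets Retries=6 in all 5 units regardless of Drops. Recomputing Throughput per unit gives 36, 6, 24, 48, 30; average 28.8.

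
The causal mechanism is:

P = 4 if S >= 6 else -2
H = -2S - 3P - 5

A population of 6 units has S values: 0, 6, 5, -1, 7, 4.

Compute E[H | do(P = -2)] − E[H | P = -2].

Under do(P=-2), P's equation is replaced by P=-2 for every unit. Per-unit H: 1, -11, -9, 3, -13, -7. Mean = -6.
E[H|P=-2] averages over only the 4 units with P=-2 (S = 0, 5, -1, 4): H = 1, -9, 3, -7, mean -3.
Difference = -6 − (-3) = -3.

-3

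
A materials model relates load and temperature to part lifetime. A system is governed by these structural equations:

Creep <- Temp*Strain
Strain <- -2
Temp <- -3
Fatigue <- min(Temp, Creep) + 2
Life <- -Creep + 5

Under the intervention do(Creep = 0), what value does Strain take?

Under do(Creep=0), the mechanism Creep <- Temp*Strain is discarded; Creep is fixed at 0.
Strain is not downstream of the intervention, so its value is determined by the original equations.

-2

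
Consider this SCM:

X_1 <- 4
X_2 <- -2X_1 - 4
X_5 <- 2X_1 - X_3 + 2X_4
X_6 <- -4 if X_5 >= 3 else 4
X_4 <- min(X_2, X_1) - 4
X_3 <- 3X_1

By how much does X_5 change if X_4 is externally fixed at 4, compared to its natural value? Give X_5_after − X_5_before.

40

Intervening sets X_4 = 4 and removes its equation (X_4 <- min(X_2, X_1) - 4).
X_3 = 3X_1  [with X_1=4]  = 12
X_5 = 2X_1 - X_3 + 2X_4  [with X_1=4, X_3=12, X_4=4]  = 4
Without intervention: X_2 = -2X_1 - 4  [with X_1=4]  = -12; X_3 = 3X_1  [with X_1=4]  = 12; X_4 = min(X_2, X_1) - 4  [with X_2=-12, X_1=4]  = -16; X_5 = 2X_1 - X_3 + 2X_4  [with X_1=4, X_3=12, X_4=-16]  = -36.
Change = 4 − (-36) = 40.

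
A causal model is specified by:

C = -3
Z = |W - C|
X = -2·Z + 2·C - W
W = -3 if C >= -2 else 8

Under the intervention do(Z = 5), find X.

The intervention breaks the incoming arrows to Z: Z = |W - C| no longer applies, and Z = 5.
W = -3 if C >= -2 else 8  [with C=-3]  = 8
X = -2·Z + 2·C - W  [with Z=5, C=-3, W=8]  = -24

-24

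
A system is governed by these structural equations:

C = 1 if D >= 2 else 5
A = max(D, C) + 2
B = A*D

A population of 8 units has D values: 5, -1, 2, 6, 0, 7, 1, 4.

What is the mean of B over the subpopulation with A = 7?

Conditioning on A=7 selects the 4 unit(s) with D ∈ {5, -1, 0, 1}. Their B values: 35, -7, 0, 7. Mean = 8.75.

8.75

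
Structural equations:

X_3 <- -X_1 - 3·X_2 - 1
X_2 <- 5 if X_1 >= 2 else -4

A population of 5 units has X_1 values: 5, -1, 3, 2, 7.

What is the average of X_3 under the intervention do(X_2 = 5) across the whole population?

Every unit gets X_2=5 under the intervention. X_3 values become -21, -15, -19, -18, -23; E[X_3|do(X_2=5)] = -19.2.

-19.2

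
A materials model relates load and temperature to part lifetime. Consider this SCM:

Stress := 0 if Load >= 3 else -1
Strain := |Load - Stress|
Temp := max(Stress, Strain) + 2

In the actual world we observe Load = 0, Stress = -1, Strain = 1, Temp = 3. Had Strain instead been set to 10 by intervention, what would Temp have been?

12

The intervention breaks the incoming arrows to Strain: Strain := |Load - Stress| no longer applies, and Strain = 10.
Stress = 0 if Load >= 3 else -1  [with Load=0]  = -1
Temp = max(Stress, Strain) + 2  [with Stress=-1, Strain=10]  = 12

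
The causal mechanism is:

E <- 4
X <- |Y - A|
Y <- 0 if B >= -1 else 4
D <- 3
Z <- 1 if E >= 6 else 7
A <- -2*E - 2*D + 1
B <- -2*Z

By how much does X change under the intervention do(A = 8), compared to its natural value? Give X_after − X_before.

Intervening sets A = 8 and removes its equation (A <- -2*E - 2*D + 1).
Z = 1 if E >= 6 else 7  [with E=4]  = 7
B = -2*Z  [with Z=7]  = -14
Y = 0 if B >= -1 else 4  [with B=-14]  = 4
X = |Y - A|  [with Y=4, A=8]  = 4
Without intervention: Z = 1 if E >= 6 else 7  [with E=4]  = 7; B = -2*Z  [with Z=7]  = -14; Y = 0 if B >= -1 else 4  [with B=-14]  = 4; A = -2*E - 2*D + 1  [with E=4, D=3]  = -13; X = |Y - A|  [with Y=4, A=-13]  = 17.
Change = 4 − 17 = -13.

-13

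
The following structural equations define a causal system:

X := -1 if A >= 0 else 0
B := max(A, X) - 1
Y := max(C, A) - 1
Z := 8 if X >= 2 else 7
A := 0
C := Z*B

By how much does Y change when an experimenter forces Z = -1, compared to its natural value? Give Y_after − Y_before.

Under do(Z=-1), the mechanism Z := 8 if X >= 2 else 7 is discarded; Z is fixed at -1.
X = -1 if A >= 0 else 0  [with A=0]  = -1
B = max(A, X) - 1  [with A=0, X=-1]  = -1
C = Z*B  [with Z=-1, B=-1]  = 1
Y = max(C, A) - 1  [with C=1, A=0]  = 0
Without intervention: X = -1 if A >= 0 else 0  [with A=0]  = -1; B = max(A, X) - 1  [with A=0, X=-1]  = -1; Z = 8 if X >= 2 else 7  [with X=-1]  = 7; C = Z*B  [with Z=7, B=-1]  = -7; Y = max(C, A) - 1  [with C=-7, A=0]  = -1.
Change = 0 − (-1) = 1.

1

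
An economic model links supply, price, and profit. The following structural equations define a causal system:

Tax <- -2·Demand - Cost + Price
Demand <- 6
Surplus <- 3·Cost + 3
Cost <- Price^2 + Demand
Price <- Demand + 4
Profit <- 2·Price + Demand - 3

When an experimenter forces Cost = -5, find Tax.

3

The intervention breaks the incoming arrows to Cost: Cost <- Price^2 + Demand no longer applies, and Cost = -5.
Price = Demand + 4  [with Demand=6]  = 10
Tax = -2·Demand - Cost + Price  [with Demand=6, Cost=-5, Price=10]  = 3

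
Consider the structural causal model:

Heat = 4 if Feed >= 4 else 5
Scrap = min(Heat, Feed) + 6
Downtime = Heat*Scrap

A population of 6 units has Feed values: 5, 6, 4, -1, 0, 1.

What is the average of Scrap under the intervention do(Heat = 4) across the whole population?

8

do(Heat=4) breaks Heat's dependence on Feed. With Heat=4 fixed, Scrap across the units is 10, 10, 10, 5, 6, 7, mean 8.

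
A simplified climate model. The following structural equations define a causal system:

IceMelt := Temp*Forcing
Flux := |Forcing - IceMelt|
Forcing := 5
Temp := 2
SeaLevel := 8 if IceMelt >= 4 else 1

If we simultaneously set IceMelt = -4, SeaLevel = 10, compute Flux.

9

Setting IceMelt = -4, SeaLevel = 10 by intervention discards those variables' equations.
Flux = |Forcing - IceMelt|  [with Forcing=5, IceMelt=-4]  = 9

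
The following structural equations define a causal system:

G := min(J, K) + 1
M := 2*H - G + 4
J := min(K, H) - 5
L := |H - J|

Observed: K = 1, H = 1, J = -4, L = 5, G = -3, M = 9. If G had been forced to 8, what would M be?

-2

The intervention breaks the incoming arrows to G: G := min(J, K) + 1 no longer applies, and G = 8.
M = 2*H - G + 4  [with H=1, G=8]  = -2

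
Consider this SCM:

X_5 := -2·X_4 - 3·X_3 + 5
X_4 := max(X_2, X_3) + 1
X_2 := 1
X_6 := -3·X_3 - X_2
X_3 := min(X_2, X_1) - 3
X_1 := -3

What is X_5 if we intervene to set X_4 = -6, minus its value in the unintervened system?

Intervening sets X_4 = -6 and removes its equation (X_4 := max(X_2, X_3) + 1).
X_3 = min(X_2, X_1) - 3  [with X_2=1, X_1=-3]  = -6
X_5 = -2·X_4 - 3·X_3 + 5  [with X_4=-6, X_3=-6]  = 35
Without intervention: X_3 = min(X_2, X_1) - 3  [with X_2=1, X_1=-3]  = -6; X_4 = max(X_2, X_3) + 1  [with X_2=1, X_3=-6]  = 2; X_5 = -2·X_4 - 3·X_3 + 5  [with X_4=2, X_3=-6]  = 19.
Change = 35 − 19 = 16.

16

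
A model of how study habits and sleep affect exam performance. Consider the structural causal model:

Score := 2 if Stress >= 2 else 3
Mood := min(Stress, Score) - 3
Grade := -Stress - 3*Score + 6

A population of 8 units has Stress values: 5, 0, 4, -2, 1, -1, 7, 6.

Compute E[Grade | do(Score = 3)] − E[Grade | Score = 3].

-3

do(Score=3) breaks Score's dependence on Stress. With Score=3 fixed, Grade across the units is -8, -3, -7, -1, -4, -2, -10, -9, mean -5.5.
Conditioning on Score=3 selects the 4 unit(s) with Stress ∈ {0, -2, 1, -1}. Their Grade values: -3, -1, -4, -2. Mean = -2.5.
Difference = -5.5 − (-2.5) = -3.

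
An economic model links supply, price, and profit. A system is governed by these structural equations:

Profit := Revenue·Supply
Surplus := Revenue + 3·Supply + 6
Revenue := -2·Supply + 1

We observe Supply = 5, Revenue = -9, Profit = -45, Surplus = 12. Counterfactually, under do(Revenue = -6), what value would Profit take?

The intervention breaks the incoming arrows to Revenue: Revenue := -2·Supply + 1 no longer applies, and Revenue = -6.
Profit = Revenue·Supply  [with Revenue=-6, Supply=5]  = -30

-30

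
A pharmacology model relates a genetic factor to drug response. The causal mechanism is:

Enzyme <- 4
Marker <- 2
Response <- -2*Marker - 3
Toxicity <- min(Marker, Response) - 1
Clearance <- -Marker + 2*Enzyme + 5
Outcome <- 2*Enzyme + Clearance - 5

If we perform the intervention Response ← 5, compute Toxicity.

1

The intervention breaks the incoming arrows to Response: Response <- -2*Marker - 3 no longer applies, and Response = 5.
Toxicity = min(Marker, Response) - 1  [with Marker=2, Response=5]  = 1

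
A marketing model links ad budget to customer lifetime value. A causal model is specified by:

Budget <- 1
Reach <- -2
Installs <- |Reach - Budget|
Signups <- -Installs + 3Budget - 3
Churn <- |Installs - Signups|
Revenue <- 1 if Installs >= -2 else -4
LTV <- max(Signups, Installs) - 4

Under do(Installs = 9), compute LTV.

5

The intervention breaks the incoming arrows to Installs: Installs <- |Reach - Budget| no longer applies, and Installs = 9.
Signups = -Installs + 3Budget - 3  [with Installs=9, Budget=1]  = -9
LTV = max(Signups, Installs) - 4  [with Signups=-9, Installs=9]  = 5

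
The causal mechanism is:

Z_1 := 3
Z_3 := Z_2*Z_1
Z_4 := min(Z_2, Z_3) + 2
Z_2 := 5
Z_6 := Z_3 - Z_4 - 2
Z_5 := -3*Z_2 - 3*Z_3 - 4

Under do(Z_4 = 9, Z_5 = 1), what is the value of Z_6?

The joint intervention fixes Z_4 = 9, Z_5 = 1, removing each variable's own equation.
Z_3 = Z_2*Z_1  [with Z_2=5, Z_1=3]  = 15
Z_6 = Z_3 - Z_4 - 2  [with Z_3=15, Z_4=9]  = 4

4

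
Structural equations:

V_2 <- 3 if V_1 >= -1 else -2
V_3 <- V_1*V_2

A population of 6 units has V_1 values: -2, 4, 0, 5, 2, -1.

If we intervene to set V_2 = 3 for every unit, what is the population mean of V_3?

4

Under do(V_2=3), V_2's equation is replaced by V_2=3 for every unit. Per-unit V_3: -6, 12, 0, 15, 6, -3. Mean = 4.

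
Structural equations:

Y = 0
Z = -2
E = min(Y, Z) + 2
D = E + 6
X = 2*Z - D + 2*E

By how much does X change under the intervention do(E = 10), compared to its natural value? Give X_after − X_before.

do(E=10) replaces the equation E = min(Y, Z) + 2 with the constant E = 10.
D = E + 6  [with E=10]  = 16
X = 2*Z - D + 2*E  [with Z=-2, D=16, E=10]  = 0
Without intervention: E = min(Y, Z) + 2  [with Y=0, Z=-2]  = 0; D = E + 6  [with E=0]  = 6; X = 2*Z - D + 2*E  [with Z=-2, D=6, E=0]  = -10.
Change = 0 − (-10) = 10.

10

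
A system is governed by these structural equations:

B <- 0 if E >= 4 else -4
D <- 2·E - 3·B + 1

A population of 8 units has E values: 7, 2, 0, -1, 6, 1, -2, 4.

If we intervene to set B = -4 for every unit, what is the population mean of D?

17.25

do(B=-4) breaks B's dependence on E. With B=-4 fixed, D across the units is 27, 17, 13, 11, 25, 15, 9, 21, mean 17.25.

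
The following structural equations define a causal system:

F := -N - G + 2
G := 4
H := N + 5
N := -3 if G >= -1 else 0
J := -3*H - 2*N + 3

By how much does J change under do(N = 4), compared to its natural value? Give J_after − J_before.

do(N=4) replaces the equation N := -3 if G >= -1 else 0 with the constant N = 4.
H = N + 5  [with N=4]  = 9
J = -3*H - 2*N + 3  [with H=9, N=4]  = -32
Without intervention: N = -3 if G >= -1 else 0  [with G=4]  = -3; H = N + 5  [with N=-3]  = 2; J = -3*H - 2*N + 3  [with H=2, N=-3]  = 3.
Change = -32 − 3 = -35.

-35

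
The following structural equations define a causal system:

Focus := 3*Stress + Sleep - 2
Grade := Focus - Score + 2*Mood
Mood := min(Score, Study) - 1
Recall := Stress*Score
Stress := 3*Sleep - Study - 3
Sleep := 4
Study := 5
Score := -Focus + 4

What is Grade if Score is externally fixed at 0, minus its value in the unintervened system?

10

do(Score=0) replaces the equation Score := -Focus + 4 with the constant Score = 0.
Stress = 3*Sleep - Study - 3  [with Sleep=4, Study=5]  = 4
Focus = 3*Stress + Sleep - 2  [with Stress=4, Sleep=4]  = 14
Mood = min(Score, Study) - 1  [with Score=0, Study=5]  = -1
Grade = Focus - Score + 2*Mood  [with Focus=14, Score=0, Mood=-1]  = 12
Without intervention: Stress = 3*Sleep - Study - 3  [with Sleep=4, Study=5]  = 4; Focus = 3*Stress + Sleep - 2  [with Stress=4, Sleep=4]  = 14; Score = -Focus + 4  [with Focus=14]  = -10; Mood = min(Score, Study) - 1  [with Score=-10, Study=5]  = -11; Grade = Focus - Score + 2*Mood  [with Focus=14, Score=-10, Mood=-11]  = 2.
Change = 12 − 2 = 10.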